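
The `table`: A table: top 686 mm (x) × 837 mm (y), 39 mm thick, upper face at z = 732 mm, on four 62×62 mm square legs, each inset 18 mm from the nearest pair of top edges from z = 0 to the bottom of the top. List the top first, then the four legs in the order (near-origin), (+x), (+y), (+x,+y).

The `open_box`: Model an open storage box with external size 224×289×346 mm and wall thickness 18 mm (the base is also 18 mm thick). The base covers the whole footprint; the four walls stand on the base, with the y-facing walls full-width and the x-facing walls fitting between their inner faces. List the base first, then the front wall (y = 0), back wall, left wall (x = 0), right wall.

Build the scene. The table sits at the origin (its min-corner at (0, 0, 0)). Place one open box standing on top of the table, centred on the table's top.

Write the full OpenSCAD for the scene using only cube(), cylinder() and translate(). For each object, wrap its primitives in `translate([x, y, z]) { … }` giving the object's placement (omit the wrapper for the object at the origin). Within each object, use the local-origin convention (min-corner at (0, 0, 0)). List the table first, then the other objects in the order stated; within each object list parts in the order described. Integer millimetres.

translate([0, 0, 693]) cube([686, 837, 39]);
translate([18, 18, 0]) cube([62, 62, 693]);
translate([606, 18, 0]) cube([62, 62, 693]);
translate([18, 757, 0]) cube([62, 62, 693]);
translate([606, 757, 0]) cube([62, 62, 693]);
translate([231, 274, 732]) {
  cube([224, 289, 18]);
  translate([0, 0, 18]) cube([224, 18, 328]);
  translate([0, 271, 18]) cube([224, 18, 328]);
  translate([0, 18, 18]) cube([18, 253, 328]);
  translate([206, 18, 18]) cube([18, 253, 328]);
}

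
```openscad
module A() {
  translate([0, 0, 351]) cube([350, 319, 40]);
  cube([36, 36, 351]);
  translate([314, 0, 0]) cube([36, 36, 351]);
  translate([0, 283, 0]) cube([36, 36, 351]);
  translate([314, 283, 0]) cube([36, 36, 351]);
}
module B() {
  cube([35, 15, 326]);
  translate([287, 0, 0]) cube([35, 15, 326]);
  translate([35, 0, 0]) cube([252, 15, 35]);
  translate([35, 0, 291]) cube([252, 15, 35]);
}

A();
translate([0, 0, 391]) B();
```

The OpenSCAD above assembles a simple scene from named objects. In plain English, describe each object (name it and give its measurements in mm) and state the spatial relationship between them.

A is a four-legged stool. The seat is 350×319 mm, 40 mm thick, top at z = 391 mm. It stands on four square legs, each 36×36 mm in cross-section, from z = 0 to the seat underside, each flush with a corner of the seat.

B is a picture frame with a 252×256 mm rectangular opening (x by z) and a uniform 35 mm border on every side. Frame depth is 15 mm along y. It is built from two vertical stiles running the full outside height and two horizontal rails spanning the gap between the stiles.

The picture frame is on top of the stool.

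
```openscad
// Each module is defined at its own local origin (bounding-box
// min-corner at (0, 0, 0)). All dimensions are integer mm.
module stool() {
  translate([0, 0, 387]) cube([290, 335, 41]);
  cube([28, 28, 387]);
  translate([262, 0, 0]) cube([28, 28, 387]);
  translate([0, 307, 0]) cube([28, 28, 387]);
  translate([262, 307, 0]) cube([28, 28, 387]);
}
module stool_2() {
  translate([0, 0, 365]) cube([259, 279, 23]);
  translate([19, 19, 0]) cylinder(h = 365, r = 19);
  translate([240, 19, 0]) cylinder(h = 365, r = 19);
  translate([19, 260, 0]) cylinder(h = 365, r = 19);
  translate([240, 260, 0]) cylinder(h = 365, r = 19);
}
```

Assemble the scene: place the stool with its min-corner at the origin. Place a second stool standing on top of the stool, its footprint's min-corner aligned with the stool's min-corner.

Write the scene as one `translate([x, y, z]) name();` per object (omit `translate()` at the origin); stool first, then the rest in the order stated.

stool();
translate([0, 0, 428]) stool_2();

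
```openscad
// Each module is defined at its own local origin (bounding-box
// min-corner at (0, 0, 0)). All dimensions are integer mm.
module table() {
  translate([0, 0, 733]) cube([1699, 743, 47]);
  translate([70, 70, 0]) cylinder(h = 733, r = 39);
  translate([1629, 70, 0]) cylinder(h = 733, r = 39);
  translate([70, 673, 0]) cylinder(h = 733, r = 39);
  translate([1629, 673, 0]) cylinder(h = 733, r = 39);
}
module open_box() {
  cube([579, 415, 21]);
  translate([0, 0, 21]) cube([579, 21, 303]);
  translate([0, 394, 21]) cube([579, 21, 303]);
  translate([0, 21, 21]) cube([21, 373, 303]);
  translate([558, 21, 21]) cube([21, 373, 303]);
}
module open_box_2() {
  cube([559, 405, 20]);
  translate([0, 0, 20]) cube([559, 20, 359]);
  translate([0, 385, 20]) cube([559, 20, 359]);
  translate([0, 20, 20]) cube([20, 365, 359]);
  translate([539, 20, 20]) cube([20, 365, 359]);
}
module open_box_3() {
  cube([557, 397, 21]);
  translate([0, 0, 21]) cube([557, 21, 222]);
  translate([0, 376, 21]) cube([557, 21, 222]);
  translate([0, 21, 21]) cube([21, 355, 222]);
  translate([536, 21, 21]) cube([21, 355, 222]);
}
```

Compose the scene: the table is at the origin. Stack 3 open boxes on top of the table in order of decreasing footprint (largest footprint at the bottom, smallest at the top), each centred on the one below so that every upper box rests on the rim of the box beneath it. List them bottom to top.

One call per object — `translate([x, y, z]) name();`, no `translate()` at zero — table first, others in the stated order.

table();
translate([560, 164, 780]) open_box();
translate([570, 169, 1104]) open_box_2();
translate([571, 173, 1483]) open_box_3();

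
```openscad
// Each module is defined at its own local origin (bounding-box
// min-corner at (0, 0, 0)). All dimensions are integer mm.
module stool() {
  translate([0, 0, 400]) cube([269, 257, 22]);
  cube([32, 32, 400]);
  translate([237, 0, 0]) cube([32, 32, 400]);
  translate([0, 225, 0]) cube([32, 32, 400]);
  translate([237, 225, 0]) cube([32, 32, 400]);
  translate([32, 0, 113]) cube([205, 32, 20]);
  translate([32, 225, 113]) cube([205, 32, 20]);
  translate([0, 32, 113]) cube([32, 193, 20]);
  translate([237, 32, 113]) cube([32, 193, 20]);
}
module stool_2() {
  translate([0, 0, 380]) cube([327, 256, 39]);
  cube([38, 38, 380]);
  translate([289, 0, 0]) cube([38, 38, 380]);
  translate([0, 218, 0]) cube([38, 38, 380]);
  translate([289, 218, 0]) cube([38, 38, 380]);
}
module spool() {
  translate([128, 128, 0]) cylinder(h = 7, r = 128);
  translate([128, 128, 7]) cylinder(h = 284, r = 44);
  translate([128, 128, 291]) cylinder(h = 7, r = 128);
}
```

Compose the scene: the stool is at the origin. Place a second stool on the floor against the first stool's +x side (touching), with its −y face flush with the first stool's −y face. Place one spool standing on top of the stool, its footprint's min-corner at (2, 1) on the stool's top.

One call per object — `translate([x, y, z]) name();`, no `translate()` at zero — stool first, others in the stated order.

stool();
translate([269, 0, 0]) stool_2();
translate([2, 1, 422]) spool();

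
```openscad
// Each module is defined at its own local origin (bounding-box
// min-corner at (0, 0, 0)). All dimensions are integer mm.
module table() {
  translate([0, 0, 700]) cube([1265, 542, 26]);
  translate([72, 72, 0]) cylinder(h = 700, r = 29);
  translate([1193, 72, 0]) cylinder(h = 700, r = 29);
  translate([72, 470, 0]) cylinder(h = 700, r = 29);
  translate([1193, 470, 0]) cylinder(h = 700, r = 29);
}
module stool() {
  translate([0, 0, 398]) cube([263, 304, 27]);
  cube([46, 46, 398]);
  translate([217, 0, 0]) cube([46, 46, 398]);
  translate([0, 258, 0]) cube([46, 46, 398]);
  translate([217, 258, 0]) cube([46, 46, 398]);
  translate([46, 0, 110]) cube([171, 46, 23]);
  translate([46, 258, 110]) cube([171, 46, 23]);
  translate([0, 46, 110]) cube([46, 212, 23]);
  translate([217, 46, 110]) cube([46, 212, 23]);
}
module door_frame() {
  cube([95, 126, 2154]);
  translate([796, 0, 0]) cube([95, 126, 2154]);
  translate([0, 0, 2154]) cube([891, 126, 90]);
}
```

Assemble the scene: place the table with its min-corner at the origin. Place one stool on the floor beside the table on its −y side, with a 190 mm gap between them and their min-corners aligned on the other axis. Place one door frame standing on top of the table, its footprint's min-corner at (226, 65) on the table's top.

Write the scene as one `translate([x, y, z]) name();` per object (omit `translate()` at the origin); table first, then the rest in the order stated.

table();
translate([0, -494, 0]) stool();
translate([226, 65, 726]) door_frame();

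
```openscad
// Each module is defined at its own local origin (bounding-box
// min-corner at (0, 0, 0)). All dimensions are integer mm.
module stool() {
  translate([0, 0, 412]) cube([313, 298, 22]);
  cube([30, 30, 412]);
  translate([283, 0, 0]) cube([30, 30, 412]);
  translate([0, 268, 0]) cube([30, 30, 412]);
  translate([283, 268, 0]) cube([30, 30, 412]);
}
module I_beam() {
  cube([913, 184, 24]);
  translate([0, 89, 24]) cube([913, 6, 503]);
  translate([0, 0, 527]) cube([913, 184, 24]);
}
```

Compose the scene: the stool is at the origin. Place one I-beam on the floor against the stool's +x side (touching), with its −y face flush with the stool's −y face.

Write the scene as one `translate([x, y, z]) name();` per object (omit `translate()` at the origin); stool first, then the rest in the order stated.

stool();
translate([313, 0, 0]) I_beam();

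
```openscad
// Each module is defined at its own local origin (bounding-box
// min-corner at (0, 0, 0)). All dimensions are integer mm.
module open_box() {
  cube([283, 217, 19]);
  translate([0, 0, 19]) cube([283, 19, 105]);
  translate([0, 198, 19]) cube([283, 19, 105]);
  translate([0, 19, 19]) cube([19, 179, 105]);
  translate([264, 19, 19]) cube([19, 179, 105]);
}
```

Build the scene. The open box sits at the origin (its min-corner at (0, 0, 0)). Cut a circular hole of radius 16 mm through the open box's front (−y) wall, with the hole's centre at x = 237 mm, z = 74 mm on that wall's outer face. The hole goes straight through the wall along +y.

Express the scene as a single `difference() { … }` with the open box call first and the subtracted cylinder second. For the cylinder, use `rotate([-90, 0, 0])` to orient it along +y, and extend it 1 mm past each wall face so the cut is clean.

difference() {
  open_box();
  translate([237, -1, 74]) rotate([-90, 0, 0]) cylinder(h = 21, r = 16);
}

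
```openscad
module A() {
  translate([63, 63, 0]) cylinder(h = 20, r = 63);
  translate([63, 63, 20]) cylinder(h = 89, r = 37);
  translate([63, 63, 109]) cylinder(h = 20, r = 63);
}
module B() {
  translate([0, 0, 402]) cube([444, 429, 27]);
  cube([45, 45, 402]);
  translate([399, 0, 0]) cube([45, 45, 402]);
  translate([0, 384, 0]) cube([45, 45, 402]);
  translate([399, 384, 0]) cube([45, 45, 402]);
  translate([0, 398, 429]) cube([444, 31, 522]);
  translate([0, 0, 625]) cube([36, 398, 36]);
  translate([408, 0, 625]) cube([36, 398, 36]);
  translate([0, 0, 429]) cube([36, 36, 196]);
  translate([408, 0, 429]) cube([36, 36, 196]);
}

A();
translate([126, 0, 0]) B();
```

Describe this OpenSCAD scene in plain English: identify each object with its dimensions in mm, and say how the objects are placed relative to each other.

A is a spool: two coaxial disc flanges of radius 63 mm and thickness 20 mm, joined by a core cylinder of radius 37 mm and height 89 mm. The lower flange rests on z = 0 and the three cylinders share a vertical axis.

B is a chair: 444×429 mm seat, 27 mm thick, top at z = 429 mm, on four 45 mm square corner legs flush with the seat edges. A 31 mm thick backrest slab spans the full seat width, extending 522 mm above the seat top, its back face flush with the seat's +y edge. Two armrests of 36×36 mm section run along each side from the seat's front edge to the front of the backrest, top faces 232 mm above the seat top and outer faces flush with the seat's x-edges; a 36×36 mm post under the front of each armrest stands on the seat at the front corner.

The chair is against the spool's +x side, with their −y faces flush.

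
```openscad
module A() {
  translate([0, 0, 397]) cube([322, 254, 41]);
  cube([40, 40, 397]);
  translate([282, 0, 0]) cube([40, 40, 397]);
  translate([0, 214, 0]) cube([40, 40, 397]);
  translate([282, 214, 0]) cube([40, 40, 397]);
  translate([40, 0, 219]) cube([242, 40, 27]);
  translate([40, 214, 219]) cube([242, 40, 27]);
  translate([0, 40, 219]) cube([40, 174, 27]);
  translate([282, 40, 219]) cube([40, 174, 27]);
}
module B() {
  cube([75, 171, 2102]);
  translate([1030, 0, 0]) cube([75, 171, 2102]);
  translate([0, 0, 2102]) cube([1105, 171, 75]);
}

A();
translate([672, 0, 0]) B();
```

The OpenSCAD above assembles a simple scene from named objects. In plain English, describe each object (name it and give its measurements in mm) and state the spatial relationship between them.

A is a four-legged stool. The seat is 322×254 mm, 41 mm thick, top at z = 438 mm. It stands on four square legs, each 40×40 mm in cross-section, from z = 0 to the seat underside, each flush with a corner of the seat. Four stretchers, 40 mm wide and 27 mm tall, connect adjacent legs with their undersides at z = 219 mm, each running between the inner faces of the legs it joins and aligned with the legs' outer faces on the other axis.

B is a rectangular door frame: two vertical jambs of 75×171 mm section, 2102 mm tall, with a clear opening 955 mm wide between their inner faces. A header 75 mm tall and 171 mm deep lies on top of the jambs and spans the full outside width.

The door frame is on the floor beside the stool on its +x side.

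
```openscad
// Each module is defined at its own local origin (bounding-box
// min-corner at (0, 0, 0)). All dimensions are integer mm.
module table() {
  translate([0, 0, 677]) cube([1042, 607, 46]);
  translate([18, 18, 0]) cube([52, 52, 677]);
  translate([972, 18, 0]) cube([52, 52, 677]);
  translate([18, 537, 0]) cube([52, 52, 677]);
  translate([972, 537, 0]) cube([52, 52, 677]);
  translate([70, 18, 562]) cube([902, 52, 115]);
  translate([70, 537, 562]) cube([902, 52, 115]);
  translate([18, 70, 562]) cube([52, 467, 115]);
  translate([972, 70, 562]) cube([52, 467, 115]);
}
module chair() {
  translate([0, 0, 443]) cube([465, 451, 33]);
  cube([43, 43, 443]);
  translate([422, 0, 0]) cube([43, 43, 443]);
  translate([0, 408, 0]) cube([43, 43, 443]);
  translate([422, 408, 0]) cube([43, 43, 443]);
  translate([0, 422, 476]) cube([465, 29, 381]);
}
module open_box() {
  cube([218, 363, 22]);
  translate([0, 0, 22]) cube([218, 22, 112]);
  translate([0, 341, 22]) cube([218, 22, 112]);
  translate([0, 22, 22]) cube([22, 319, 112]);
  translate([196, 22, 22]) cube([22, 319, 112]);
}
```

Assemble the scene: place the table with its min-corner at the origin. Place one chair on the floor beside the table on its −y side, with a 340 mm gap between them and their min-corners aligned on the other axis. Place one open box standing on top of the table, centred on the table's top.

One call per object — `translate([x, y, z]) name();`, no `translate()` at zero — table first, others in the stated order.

table();
translate([0, -791, 0]) chair();
translate([412, 122, 723]) open_box();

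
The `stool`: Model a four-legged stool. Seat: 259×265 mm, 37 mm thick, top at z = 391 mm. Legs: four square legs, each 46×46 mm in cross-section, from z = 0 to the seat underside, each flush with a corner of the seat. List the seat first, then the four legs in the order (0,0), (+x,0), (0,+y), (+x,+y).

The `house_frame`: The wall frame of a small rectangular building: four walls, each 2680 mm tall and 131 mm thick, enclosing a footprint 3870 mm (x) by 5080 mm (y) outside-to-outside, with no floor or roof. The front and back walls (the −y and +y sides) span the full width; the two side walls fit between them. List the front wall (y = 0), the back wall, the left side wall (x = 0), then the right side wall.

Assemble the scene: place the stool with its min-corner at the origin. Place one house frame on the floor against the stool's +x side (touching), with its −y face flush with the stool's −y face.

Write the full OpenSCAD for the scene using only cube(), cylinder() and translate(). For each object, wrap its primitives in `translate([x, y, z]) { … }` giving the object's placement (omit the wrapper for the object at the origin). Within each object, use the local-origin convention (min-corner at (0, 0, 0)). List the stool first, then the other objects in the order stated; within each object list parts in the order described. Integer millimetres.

translate([0, 0, 354]) cube([259, 265, 37]);
cube([46, 46, 354]);
translate([213, 0, 0]) cube([46, 46, 354]);
translate([0, 219, 0]) cube([46, 46, 354]);
translate([213, 219, 0]) cube([46, 46, 354]);
translate([259, 0, 0]) {
  cube([3870, 131, 2680]);
  translate([0, 4949, 0]) cube([3870, 131, 2680]);
  translate([0, 131, 0]) cube([131, 4818, 2680]);
  translate([3739, 131, 0]) cube([131, 4818, 2680]);
}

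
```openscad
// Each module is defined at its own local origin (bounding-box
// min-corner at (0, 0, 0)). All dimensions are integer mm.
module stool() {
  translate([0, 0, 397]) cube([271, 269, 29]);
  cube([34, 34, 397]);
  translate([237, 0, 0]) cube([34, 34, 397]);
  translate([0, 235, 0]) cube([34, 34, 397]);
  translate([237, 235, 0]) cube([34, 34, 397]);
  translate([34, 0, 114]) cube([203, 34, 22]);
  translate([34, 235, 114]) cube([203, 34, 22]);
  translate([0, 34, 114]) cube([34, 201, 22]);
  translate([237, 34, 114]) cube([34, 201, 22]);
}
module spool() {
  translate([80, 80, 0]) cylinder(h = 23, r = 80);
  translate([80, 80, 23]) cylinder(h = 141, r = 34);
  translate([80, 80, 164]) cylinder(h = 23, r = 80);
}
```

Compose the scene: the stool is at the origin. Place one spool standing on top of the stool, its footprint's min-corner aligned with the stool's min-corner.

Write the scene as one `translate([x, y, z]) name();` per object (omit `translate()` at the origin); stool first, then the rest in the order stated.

stool();
translate([0, 0, 426]) spool();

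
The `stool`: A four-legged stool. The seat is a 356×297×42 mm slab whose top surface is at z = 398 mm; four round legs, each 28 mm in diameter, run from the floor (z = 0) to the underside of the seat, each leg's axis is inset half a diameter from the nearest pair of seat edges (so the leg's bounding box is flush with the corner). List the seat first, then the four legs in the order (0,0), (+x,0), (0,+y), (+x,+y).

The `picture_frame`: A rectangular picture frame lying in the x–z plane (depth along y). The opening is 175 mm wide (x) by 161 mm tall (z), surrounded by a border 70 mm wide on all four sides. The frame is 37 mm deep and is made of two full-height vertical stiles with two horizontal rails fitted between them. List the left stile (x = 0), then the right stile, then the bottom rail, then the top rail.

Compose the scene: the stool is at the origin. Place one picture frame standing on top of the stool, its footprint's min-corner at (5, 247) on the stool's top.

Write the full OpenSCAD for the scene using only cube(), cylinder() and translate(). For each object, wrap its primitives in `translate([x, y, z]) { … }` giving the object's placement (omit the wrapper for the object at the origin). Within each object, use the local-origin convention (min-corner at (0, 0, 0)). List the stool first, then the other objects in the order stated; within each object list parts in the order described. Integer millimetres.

translate([0, 0, 356]) cube([356, 297, 42]);
translate([14, 14, 0]) cylinder(h = 356, r = 14);
translate([342, 14, 0]) cylinder(h = 356, r = 14);
translate([14, 283, 0]) cylinder(h = 356, r = 14);
translate([342, 283, 0]) cylinder(h = 356, r = 14);
translate([5, 247, 398]) {
  cube([70, 37, 301]);
  translate([245, 0, 0]) cube([70, 37, 301]);
  translate([70, 0, 0]) cube([175, 37, 70]);
  translate([70, 0, 231]) cube([175, 37, 70]);
}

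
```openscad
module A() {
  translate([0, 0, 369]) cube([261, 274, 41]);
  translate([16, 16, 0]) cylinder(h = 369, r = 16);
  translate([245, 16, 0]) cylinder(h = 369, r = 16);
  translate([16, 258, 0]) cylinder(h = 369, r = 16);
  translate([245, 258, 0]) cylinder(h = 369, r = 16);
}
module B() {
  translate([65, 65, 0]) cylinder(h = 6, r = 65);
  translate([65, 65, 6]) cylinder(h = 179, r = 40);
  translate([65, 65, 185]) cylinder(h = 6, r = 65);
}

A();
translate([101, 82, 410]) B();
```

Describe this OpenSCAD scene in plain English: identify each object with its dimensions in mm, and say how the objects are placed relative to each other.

A is a simple wooden stool: a rectangular seat 261 mm (x) by 274 mm (y), 41 mm thick, top face at z = 410 mm, on four round legs, each 32 mm in diameter. The legs rest on z = 0, each leg's axis is inset half a diameter from the nearest pair of seat edges (so the leg's bounding box is flush with the corner).

B is a spool: two coaxial disc flanges of radius 65 mm and thickness 6 mm, joined by a core cylinder of radius 40 mm and height 179 mm. The lower flange rests on z = 0 and the three cylinders share a vertical axis.

The spool is on top of the stool.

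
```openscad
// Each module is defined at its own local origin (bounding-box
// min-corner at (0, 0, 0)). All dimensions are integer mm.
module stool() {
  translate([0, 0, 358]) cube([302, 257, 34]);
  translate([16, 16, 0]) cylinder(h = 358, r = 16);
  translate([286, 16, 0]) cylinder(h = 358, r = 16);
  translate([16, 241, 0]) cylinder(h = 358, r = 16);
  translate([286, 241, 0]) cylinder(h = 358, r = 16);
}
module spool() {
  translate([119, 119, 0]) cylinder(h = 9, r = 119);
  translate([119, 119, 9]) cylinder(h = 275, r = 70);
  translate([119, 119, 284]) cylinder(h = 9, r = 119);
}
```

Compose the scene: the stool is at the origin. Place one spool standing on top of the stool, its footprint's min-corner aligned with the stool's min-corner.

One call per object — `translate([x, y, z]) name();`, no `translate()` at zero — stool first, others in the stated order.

stool();
translate([0, 0, 392]) spool();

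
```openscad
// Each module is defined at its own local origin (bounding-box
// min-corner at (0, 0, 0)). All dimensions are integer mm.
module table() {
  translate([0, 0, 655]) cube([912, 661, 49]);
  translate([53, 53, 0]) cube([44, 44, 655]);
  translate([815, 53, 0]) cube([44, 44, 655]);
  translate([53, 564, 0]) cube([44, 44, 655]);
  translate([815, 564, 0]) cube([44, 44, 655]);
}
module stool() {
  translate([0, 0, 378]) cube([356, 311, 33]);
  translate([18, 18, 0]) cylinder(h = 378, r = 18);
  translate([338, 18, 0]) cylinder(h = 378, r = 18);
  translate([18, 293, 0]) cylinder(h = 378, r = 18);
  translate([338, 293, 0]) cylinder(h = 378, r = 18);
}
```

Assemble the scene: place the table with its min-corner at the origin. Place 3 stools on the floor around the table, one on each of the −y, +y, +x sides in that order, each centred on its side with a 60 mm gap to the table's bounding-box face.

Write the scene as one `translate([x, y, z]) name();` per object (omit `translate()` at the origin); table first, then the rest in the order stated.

table();
translate([278, -371, 0]) stool();
translate([278, 721, 0]) stool();
translate([972, 175, 0]) stool();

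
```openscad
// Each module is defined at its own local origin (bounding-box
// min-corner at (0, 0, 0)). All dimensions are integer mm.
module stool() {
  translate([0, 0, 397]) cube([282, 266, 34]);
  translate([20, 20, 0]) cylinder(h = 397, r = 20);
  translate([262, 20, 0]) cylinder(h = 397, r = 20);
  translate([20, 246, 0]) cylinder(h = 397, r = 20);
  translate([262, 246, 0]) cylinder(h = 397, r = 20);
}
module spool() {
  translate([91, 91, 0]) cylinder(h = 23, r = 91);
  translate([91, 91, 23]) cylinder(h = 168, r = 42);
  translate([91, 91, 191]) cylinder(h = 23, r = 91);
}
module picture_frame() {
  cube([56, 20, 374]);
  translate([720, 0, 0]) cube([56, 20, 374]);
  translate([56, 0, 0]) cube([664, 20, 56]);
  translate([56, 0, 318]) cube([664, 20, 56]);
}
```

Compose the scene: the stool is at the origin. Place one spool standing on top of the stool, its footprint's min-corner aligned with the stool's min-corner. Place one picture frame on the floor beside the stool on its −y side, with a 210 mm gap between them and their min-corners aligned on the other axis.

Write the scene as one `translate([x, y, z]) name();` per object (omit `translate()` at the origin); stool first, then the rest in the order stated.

stool();
translate([0, 0, 431]) spool();
translate([0, -230, 0]) picture_frame();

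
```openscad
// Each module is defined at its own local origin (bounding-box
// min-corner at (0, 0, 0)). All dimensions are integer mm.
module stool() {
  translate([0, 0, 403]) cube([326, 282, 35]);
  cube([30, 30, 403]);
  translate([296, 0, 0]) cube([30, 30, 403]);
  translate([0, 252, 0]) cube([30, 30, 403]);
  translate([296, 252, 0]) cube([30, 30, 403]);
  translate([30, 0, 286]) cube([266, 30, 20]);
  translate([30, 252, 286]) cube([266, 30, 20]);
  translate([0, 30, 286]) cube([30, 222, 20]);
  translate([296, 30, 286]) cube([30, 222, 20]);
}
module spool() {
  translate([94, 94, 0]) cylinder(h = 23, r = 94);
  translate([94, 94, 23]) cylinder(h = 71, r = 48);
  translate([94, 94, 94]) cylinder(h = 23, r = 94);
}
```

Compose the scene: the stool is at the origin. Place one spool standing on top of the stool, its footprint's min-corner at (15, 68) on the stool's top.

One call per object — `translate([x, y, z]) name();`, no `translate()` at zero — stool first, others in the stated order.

stool();
translate([15, 68, 438]) spool();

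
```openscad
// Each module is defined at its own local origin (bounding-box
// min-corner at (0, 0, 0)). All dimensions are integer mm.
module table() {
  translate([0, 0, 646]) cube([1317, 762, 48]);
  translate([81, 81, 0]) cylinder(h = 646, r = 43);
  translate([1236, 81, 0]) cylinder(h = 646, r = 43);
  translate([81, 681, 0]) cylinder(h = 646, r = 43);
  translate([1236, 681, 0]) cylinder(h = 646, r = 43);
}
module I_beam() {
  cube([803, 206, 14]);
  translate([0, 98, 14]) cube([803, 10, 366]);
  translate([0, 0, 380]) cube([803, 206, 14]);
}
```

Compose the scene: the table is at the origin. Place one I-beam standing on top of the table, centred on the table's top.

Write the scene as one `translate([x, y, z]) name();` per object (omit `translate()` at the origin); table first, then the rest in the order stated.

table();
translate([257, 278, 694]) I_beam();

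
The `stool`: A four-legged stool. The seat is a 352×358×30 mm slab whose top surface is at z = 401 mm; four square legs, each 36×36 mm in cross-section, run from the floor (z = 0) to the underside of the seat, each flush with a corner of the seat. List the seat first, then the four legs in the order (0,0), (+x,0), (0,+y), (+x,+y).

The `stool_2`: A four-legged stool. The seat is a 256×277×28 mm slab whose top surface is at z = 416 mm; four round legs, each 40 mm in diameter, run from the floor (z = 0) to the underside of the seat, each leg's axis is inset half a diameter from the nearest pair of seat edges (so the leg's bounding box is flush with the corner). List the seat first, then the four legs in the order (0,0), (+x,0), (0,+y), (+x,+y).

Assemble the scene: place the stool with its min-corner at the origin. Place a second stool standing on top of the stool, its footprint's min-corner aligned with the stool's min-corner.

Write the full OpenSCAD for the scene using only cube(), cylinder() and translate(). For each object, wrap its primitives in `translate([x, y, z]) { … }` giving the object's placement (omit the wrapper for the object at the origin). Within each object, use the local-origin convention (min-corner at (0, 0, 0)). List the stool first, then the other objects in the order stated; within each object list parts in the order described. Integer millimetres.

translate([0, 0, 371]) cube([352, 358, 30]);
cube([36, 36, 371]);
translate([316, 0, 0]) cube([36, 36, 371]);
translate([0, 322, 0]) cube([36, 36, 371]);
translate([316, 322, 0]) cube([36, 36, 371]);
translate([0, 0, 401]) {
  translate([0, 0, 388]) cube([256, 277, 28]);
  translate([20, 20, 0]) cylinder(h = 388, r = 20);
  translate([236, 20, 0]) cylinder(h = 388, r = 20);
  translate([20, 257, 0]) cylinder(h = 388, r = 20);
  translate([236, 257, 0]) cylinder(h = 388, r = 20);
}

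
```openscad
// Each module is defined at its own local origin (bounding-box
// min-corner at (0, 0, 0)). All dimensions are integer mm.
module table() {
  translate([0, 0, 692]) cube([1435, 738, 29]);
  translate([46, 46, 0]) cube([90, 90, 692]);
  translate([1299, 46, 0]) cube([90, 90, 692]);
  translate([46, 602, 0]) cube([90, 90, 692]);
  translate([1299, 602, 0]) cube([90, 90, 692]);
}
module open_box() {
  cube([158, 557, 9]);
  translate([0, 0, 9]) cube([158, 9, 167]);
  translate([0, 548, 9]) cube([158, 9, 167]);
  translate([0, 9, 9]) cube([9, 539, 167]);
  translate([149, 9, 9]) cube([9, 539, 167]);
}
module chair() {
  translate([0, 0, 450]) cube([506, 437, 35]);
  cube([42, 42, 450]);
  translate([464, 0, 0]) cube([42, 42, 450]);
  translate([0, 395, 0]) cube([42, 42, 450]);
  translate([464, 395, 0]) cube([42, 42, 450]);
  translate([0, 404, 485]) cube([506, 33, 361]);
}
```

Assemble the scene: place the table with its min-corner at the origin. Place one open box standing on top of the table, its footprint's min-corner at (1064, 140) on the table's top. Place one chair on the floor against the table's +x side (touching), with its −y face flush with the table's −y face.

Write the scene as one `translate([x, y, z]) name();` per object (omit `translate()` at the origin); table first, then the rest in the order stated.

table();
translate([1064, 140, 721]) open_box();
translate([1435, 0, 0]) chair();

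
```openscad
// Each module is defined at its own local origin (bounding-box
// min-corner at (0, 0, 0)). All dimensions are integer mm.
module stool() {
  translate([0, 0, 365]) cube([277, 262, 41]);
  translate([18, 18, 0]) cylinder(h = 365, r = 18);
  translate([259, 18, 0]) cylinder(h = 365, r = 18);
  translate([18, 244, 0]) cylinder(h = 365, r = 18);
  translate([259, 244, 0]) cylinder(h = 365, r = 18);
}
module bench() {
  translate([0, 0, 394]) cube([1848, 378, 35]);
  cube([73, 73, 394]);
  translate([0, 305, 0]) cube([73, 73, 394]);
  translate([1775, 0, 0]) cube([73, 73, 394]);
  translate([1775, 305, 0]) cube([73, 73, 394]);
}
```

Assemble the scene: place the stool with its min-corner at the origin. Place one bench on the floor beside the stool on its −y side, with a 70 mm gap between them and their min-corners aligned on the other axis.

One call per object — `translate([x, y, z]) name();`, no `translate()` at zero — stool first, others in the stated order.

stool();
translate([0, -448, 0]) bench();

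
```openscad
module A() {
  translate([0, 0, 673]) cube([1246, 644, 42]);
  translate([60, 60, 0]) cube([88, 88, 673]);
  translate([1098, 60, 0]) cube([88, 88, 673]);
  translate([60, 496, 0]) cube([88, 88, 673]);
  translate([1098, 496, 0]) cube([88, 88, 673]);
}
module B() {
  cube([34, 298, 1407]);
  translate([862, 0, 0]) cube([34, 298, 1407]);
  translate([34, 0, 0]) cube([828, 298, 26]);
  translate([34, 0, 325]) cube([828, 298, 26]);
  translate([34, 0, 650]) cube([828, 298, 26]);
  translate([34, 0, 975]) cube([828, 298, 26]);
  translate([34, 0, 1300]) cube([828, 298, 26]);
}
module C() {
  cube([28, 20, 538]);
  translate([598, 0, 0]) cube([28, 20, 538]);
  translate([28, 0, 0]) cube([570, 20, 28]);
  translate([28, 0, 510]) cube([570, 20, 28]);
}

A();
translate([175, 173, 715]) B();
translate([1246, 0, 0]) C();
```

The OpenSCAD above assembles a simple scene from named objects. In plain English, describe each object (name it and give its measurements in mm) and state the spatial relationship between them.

A is a table: top 1246 mm (x) × 644 mm (y), 42 mm thick, upper face at z = 715 mm, on four 88×88 mm square legs, each inset 60 mm from the nearest pair of top edges, running from z = 0 to the bottom of the top.

B is a bookshelf 896 mm wide overall, 298 mm deep and 1407 mm tall. The two sides are 34 mm thick vertical panels. 5 horizontal shelves of 26 mm thickness span between the inner faces of the sides; the lowest shelf sits on the floor and shelves are stacked with a clear vertical gap of 299 mm between each pair.

C is a picture frame with a 570×482 mm rectangular opening (x by z) and a uniform 28 mm border on every side. Frame depth is 20 mm along y. It is built from two vertical stiles running the full outside height and two horizontal rails spanning the gap between the stiles.

The bookshelf is on top of the table, centred. The picture frame is against the table's +x side, with their −y faces flush.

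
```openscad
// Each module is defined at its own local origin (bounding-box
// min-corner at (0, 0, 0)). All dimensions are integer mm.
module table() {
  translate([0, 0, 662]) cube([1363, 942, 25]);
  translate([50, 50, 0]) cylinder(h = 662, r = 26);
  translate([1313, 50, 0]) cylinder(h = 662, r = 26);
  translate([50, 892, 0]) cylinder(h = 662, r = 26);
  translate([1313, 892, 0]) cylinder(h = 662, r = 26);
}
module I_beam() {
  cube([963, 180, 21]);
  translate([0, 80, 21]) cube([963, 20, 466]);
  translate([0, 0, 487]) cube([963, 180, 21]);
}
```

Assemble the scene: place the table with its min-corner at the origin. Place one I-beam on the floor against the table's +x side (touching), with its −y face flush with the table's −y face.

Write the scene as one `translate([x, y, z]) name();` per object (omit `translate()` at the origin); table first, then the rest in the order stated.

table();
translate([1363, 0, 0]) I_beam();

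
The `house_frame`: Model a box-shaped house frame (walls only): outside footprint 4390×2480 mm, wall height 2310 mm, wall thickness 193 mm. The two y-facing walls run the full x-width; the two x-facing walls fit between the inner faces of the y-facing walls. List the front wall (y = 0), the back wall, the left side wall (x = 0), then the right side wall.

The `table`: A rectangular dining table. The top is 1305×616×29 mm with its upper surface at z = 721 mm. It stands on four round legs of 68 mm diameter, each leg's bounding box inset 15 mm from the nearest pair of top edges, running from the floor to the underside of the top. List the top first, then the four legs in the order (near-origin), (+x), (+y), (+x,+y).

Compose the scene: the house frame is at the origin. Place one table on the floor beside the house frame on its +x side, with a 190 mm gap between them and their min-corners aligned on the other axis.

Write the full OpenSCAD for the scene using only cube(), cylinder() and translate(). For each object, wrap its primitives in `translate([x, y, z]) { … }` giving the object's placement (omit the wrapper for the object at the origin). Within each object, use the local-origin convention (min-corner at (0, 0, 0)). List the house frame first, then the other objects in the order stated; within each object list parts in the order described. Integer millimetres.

cube([4390, 193, 2310]);
translate([0, 2287, 0]) cube([4390, 193, 2310]);
translate([0, 193, 0]) cube([193, 2094, 2310]);
translate([4197, 193, 0]) cube([193, 2094, 2310]);
translate([4580, 0, 0]) {
  translate([0, 0, 692]) cube([1305, 616, 29]);
  translate([49, 49, 0]) cylinder(h = 692, r = 34);
  translate([1256, 49, 0]) cylinder(h = 692, r = 34);
  translate([49, 567, 0]) cylinder(h = 692, r = 34);
  translate([1256, 567, 0]) cylinder(h = 692, r = 34);
}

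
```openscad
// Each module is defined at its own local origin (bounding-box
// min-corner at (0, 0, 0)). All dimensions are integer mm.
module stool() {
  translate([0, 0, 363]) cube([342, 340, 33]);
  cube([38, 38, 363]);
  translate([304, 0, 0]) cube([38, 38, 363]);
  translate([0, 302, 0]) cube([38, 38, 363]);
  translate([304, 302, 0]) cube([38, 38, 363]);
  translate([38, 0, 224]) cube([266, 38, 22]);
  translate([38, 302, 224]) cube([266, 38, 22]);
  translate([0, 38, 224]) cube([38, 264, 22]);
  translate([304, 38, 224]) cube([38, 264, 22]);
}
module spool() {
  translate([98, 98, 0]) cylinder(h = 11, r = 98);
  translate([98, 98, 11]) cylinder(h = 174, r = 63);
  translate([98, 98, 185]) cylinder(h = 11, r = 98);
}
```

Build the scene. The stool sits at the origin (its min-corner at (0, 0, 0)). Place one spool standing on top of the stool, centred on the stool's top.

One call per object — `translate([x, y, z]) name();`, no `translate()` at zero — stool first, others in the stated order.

stool();
translate([73, 72, 396]) spool();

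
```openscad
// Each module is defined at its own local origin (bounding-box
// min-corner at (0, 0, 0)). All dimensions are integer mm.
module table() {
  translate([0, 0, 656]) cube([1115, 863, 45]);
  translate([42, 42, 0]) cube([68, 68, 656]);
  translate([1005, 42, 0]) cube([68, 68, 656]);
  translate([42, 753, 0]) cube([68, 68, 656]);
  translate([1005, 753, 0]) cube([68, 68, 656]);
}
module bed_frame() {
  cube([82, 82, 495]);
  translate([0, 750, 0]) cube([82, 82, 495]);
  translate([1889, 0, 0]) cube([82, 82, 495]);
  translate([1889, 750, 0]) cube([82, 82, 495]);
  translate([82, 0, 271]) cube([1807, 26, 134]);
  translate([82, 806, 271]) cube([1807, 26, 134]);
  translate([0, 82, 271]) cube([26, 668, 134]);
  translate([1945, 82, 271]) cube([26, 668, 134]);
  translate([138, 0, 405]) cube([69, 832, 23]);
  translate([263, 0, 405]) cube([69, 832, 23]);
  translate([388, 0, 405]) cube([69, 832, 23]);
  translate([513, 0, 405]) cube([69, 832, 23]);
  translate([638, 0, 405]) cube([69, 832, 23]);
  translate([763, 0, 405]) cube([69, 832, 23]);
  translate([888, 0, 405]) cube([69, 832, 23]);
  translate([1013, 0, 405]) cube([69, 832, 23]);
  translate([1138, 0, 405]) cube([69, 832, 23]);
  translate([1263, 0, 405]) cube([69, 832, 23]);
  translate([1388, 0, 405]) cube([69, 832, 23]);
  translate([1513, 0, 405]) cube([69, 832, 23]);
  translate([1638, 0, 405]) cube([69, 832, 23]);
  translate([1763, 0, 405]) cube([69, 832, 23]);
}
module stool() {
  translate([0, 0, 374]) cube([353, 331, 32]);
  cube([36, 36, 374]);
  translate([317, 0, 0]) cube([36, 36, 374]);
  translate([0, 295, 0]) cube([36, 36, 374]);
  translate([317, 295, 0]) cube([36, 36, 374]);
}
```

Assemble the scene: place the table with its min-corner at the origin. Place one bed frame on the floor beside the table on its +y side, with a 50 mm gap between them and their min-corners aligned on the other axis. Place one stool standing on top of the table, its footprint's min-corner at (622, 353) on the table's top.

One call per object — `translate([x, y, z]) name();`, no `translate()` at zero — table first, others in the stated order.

table();
translate([0, 913, 0]) bed_frame();
translate([622, 353, 701]) stool();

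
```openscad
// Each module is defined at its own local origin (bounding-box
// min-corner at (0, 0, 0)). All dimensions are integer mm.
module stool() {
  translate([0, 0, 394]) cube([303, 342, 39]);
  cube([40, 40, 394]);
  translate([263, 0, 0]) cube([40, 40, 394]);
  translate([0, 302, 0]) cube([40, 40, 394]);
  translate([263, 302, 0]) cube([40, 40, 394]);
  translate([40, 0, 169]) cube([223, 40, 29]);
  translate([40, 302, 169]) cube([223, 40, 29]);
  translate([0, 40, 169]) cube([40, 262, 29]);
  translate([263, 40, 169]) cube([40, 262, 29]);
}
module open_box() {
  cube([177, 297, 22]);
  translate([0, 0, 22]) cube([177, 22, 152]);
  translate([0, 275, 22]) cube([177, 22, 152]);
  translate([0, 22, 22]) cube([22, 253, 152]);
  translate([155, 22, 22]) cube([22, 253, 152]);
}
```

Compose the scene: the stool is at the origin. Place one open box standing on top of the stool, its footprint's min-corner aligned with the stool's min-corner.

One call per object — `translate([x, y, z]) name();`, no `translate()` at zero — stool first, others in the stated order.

stool();
translate([0, 0, 433]) open_box();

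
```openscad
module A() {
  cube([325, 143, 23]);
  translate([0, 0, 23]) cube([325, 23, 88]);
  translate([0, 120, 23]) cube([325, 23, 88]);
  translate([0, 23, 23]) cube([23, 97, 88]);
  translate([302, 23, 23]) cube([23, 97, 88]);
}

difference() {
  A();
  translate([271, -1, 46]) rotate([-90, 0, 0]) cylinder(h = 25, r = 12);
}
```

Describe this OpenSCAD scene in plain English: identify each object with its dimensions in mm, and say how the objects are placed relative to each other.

A is an open-topped rectangular box: outside dimensions 325×143×111 mm, with a uniform wall and base thickness of 23 mm. The base is a full 325×143 slab on the floor; four walls sit on top of the base. The front and back walls (the −y and +y sides) span the full width; the two side walls fit between them.

The open box has a circular hole of radius 12 mm through its front wall, centred at (x = 271, z = 46).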